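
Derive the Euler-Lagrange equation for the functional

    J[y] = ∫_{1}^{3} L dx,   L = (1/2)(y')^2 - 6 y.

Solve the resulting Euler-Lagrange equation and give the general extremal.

The Lagrangian is L = (1/2)(y')^2 - 6 y.
∂L/∂y = -6.
∂L/∂y' = y'.
The Euler-Lagrange equation d/dx(∂L/∂y') − ∂L/∂y = 0 becomes:
    y'' + 6 = 0
General solution: y(x) = -3 x^2 + A x + B, where A and B are arbitrary constants fixed by the endpoint conditions.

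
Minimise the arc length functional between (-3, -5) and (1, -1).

Arc-length functional: J[y] = ∫ sqrt(1 + (y')^2) dx.
Lagrangian L = sqrt(1 + (y')^2) has no explicit y dependence, so ∂L/∂y = 0 and the Euler-Lagrange equation gives
    d/dx( y' / sqrt(1 + (y')^2) ) = 0  ⇒  y' / sqrt(1 + (y')^2) = const.
Hence y' is constant, so y(x) is affine.
Fitting the endpoints (-3, -5) and (1, -1):
    slope m = ((-1) − (-5)) / (1 − (-3)) = 1,
    intercept c = (-5) − m·(-3) = -2.
Extremal: y(x) = x - 2.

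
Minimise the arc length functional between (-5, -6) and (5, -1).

Arc-length functional: J[y] = ∫ sqrt(1 + (y')^2) dx.
Lagrangian L = sqrt(1 + (y')^2) has no explicit y dependence, so ∂L/∂y = 0 and the Euler-Lagrange equation gives
    d/dx( y' / sqrt(1 + (y')^2) ) = 0  ⇒  y' / sqrt(1 + (y')^2) = const.
Hence y' is constant, so y(x) is affine.
Fitting the endpoints (-5, -6) and (5, -1):
    slope m = ((-1) − (-6)) / (5 − (-5)) = 1/2,
    intercept c = (-6) − m·(-5) = -7/2.
Extremal: y(x) = (1/2) x - 7/2.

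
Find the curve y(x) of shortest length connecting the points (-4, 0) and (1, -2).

Arc-length functional: J[y] = ∫ sqrt(1 + (y')^2) dx.
Lagrangian L = sqrt(1 + (y')^2) has no explicit y dependence, so ∂L/∂y = 0 and the Euler-Lagrange equation gives
    d/dx( y' / sqrt(1 + (y')^2) ) = 0  ⇒  y' / sqrt(1 + (y')^2) = const.
Hence y' is constant, so y(x) is affine.
Fitting the endpoints (-4, 0) and (1, -2):
    slope m = ((-2) − 0) / (1 − (-4)) = -2/5,
    intercept c = 0 − m·(-4) = -8/5.
Extremal: y(x) = (-2/5) x - 8/5.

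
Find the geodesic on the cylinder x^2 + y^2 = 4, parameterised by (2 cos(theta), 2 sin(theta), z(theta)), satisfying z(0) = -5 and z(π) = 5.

Parameterise the cylinder of radius R = 2 as
    r(θ) = (2 cos θ, 2 sin θ, z(θ)).
The arc-length element is
    ds = sqrt(4 + (dz/dθ)^2) dθ,
so the Lagrangian is L = sqrt(4 + z'^2).
L depends on z' only, not on z or θ, so ∂L/∂z = 0 and
    ∂L/∂z' = z' / sqrt(4 + z'^2).
The Euler-Lagrange equation gives
    d/dθ( z' / sqrt(4 + z'^2) ) = 0,
so z' is constant. Integrating once:
    z(θ) = a θ + b,
a helix on the cylinder (a straight line when the cylinder is unrolled). The constants a, b are determined by the endpoint conditions.
With endpoint conditions z(0) = -5 and z(π) = 5: from z(0) = b we get b = -5, and a·π + -5 = 5 gives a = 10/π, so
    z(θ) = (10/π) θ − 5.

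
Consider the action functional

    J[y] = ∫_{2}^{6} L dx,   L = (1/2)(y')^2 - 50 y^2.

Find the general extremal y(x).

The Lagrangian is L = (1/2)(y')^2 - 50 y^2.
∂L/∂y = -100y.
∂L/∂y' = y'.
The Euler-Lagrange equation d/dx(∂L/∂y') − ∂L/∂y = 0 becomes:
    y'' + 100 y = 0
General solution: y(x) = A sin(10x) + B cos(10x), where A and B are arbitrary constants fixed by the endpoint conditions.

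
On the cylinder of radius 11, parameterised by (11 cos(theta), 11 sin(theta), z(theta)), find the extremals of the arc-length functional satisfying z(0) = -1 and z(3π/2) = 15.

Parameterise the cylinder of radius R = 11 as
    r(θ) = (11 cos θ, 11 sin θ, z(θ)).
The arc-length element is
    ds = sqrt(121 + (dz/dθ)^2) dθ,
so the Lagrangian is L = sqrt(121 + z'^2).
L depends on z' only, not on z or θ, so ∂L/∂z = 0 and
    ∂L/∂z' = z' / sqrt(121 + z'^2).
The Euler-Lagrange equation gives
    d/dθ( z' / sqrt(121 + z'^2) ) = 0,
so z' is constant. Integrating once:
    z(θ) = a θ + b,
a helix on the cylinder (a straight line when the cylinder is unrolled). The constants a, b are determined by the endpoint conditions.
With endpoint conditions z(0) = -1 and z(3π/2) = 15: from z(0) = b we get b = -1, and a·3π/2 + -1 = 15 gives a = 32/(3π), so
    z(θ) = (32/(3π)) θ − 1.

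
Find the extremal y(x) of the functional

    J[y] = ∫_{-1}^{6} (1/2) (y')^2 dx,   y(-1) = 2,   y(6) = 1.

The Lagrangian is L = (1/2) (y')^2.
Compute ∂L/∂y = 0, ∂L/∂y' = y'.
The Euler-Lagrange equation d/dx(∂L/∂y') − ∂L/∂y = 0 reduces to
    y'' = 0.
Its general solution is
    y(x) = A x + B,
with A, B fixed by the endpoint conditions.
Applying the endpoint conditions y(-1) = 2 and y(6) = 1: solve A·-1 + B = 2 and A·6 + B = 1. Subtracting gives A(6 − -1) = 1 − 2, so A = -1/7, and B = 2 − A·-1 = 13/7. Therefore
    y(x) = (-1/7) x + 13/7.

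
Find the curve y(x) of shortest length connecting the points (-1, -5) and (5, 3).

Arc-length functional: J[y] = ∫ sqrt(1 + (y')^2) dx.
Lagrangian L = sqrt(1 + (y')^2) has no explicit y dependence, so ∂L/∂y = 0 and the Euler-Lagrange equation gives
    d/dx( y' / sqrt(1 + (y')^2) ) = 0  ⇒  y' / sqrt(1 + (y')^2) = const.
Hence y' is constant, so y(x) is affine.
Fitting the endpoints (-1, -5) and (5, 3):
    slope m = (3 − (-5)) / (5 − (-1)) = 4/3,
    intercept c = (-5) − m·(-1) = -11/3.
Extremal: y(x) = (4/3) x - 11/3.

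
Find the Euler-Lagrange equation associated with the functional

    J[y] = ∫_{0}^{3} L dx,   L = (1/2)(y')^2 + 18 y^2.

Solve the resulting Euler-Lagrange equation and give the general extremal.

The Lagrangian is L = (1/2)(y')^2 + 18 y^2.
∂L/∂y = 36y.
∂L/∂y' = y'.
The Euler-Lagrange equation d/dx(∂L/∂y') − ∂L/∂y = 0 becomes:
    y'' - 36 y = 0
General solution: y(x) = A e^(6x) + B e^(-6x), where A and B are arbitrary constants fixed by the endpoint conditions.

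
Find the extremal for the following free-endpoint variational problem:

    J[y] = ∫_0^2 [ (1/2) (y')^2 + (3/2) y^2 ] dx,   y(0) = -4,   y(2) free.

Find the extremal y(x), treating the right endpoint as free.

The Lagrangian L = (1/2) (y')^2 + (3/2) y^2 gives
    ∂L/∂y = 3 y,   ∂L/∂y' = y'.
Euler-Lagrange: y'' − 3 y = 0.
With k = sqrt(3), the general solution is
    y(x) = A cosh(sqrt(3) x) + B sinh(sqrt(3) x).
Fixed left endpoint y(0) = -4 ⇒ A = -4.
The right endpoint x = 2 is free, so the natural (transversality) condition is ∂L/∂y' |_{x=2} = 0, i.e. y'(2) = 0.
Compute y'(x) = A k sinh(k x) + B k cosh(k x), so
    y'(2) = A k sinh(k·2) + B k cosh(k·2) = 0
    ⇒ B = −A tanh(k·2) = 4 tanh(sqrt(3)·2).
Therefore the extremal is
    y(x) = −4 cosh(sqrt(3) x) + 4 tanh(sqrt(3)·2) sinh(sqrt(3) x).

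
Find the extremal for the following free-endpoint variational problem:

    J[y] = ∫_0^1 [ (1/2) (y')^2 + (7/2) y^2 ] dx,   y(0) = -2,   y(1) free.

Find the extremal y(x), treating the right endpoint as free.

The Lagrangian L = (1/2) (y')^2 + (7/2) y^2 gives
    ∂L/∂y = 7 y,   ∂L/∂y' = y'.
Euler-Lagrange: y'' − 7 y = 0.
With k = sqrt(7), the general solution is
    y(x) = A cosh(sqrt(7) x) + B sinh(sqrt(7) x).
Fixed left endpoint y(0) = -2 ⇒ A = -2.
The right endpoint x = 1 is free, so the natural (transversality) condition is ∂L/∂y' |_{x=1} = 0, i.e. y'(1) = 0.
Compute y'(x) = A k sinh(k x) + B k cosh(k x), so
    y'(1) = A k sinh(k·1) + B k cosh(k·1) = 0
    ⇒ B = −A tanh(k·1) = 2 tanh(sqrt(7)·1).
Therefore the extremal is
    y(x) = −2 cosh(sqrt(7) x) + 2 tanh(sqrt(7)·1) sinh(sqrt(7) x).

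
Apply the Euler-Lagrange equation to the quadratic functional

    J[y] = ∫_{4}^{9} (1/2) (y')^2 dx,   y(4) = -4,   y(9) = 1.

The Lagrangian is L = (1/2) (y')^2.
Compute ∂L/∂y = 0, ∂L/∂y' = y'.
The Euler-Lagrange equation d/dx(∂L/∂y') − ∂L/∂y = 0 reduces to
    y'' = 0.
Its general solution is
    y(x) = A x + B,
with A, B fixed by the endpoint conditions.
Applying the endpoint conditions y(4) = -4 and y(9) = 1: solve A·4 + B = -4 and A·9 + B = 1. Subtracting gives A(9 − 4) = 1 − -4, so A = 1, and B = -4 − A·4 = -8. Therefore
    y(x) = x - 8.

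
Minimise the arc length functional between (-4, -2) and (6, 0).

Arc-length functional: J[y] = ∫ sqrt(1 + (y')^2) dx.
Lagrangian L = sqrt(1 + (y')^2) has no explicit y dependence, so ∂L/∂y = 0 and the Euler-Lagrange equation gives
    d/dx( y' / sqrt(1 + (y')^2) ) = 0  ⇒  y' / sqrt(1 + (y')^2) = const.
Hence y' is constant, so y(x) is affine.
Fitting the endpoints (-4, -2) and (6, 0):
    slope m = (0 − (-2)) / (6 − (-4)) = 1/5,
    intercept c = (-2) − m·(-4) = -6/5.
Extremal: y(x) = (1/5) x - 6/5.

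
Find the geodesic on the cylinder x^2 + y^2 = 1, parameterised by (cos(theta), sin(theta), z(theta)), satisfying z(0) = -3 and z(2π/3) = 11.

Parameterise the cylinder of radius R = 1 as
    r(θ) = (cos θ, sin θ, z(θ)).
The arc-length element is
    ds = sqrt(1 + (dz/dθ)^2) dθ,
so the Lagrangian is L = sqrt(1 + z'^2).
L depends on z' only, not on z or θ, so ∂L/∂z = 0 and
    ∂L/∂z' = z' / sqrt(1 + z'^2).
The Euler-Lagrange equation gives
    d/dθ( z' / sqrt(1 + z'^2) ) = 0,
so z' is constant. Integrating once:
    z(θ) = a θ + b,
a helix on the cylinder (a straight line when the cylinder is unrolled). The constants a, b are determined by the endpoint conditions.
With endpoint conditions z(0) = -3 and z(2π/3) = 11: from z(0) = b we get b = -3, and a·2π/3 + -3 = 11 gives a = 21/π, so
    z(θ) = (21/π) θ − 3.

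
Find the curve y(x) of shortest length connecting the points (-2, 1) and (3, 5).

Arc-length functional: J[y] = ∫ sqrt(1 + (y')^2) dx.
Lagrangian L = sqrt(1 + (y')^2) has no explicit y dependence, so ∂L/∂y = 0 and the Euler-Lagrange equation gives
    d/dx( y' / sqrt(1 + (y')^2) ) = 0  ⇒  y' / sqrt(1 + (y')^2) = const.
Hence y' is constant, so y(x) is affine.
Fitting the endpoints (-2, 1) and (3, 5):
    slope m = (5 − 1) / (3 − (-2)) = 4/5,
    intercept c = 1 − m·(-2) = 13/5.
Extremal: y(x) = (4/5) x + 13/5.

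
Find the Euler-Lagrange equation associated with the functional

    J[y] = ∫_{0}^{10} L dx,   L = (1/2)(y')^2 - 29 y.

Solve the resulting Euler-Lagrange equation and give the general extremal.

The Lagrangian is L = (1/2)(y')^2 - 29 y.
∂L/∂y = -29.
∂L/∂y' = y'.
The Euler-Lagrange equation d/dx(∂L/∂y') − ∂L/∂y = 0 becomes:
    y'' + 29 = 0
General solution: y(x) = -(29/2) x^2 + A x + B, where A and B are arbitrary constants fixed by the endpoint conditions.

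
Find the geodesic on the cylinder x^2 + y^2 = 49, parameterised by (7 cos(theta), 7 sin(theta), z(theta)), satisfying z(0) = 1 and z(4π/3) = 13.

Parameterise the cylinder of radius R = 7 as
    r(θ) = (7 cos θ, 7 sin θ, z(θ)).
The arc-length element is
    ds = sqrt(49 + (dz/dθ)^2) dθ,
so the Lagrangian is L = sqrt(49 + z'^2).
L depends on z' only, not on z or θ, so ∂L/∂z = 0 and
    ∂L/∂z' = z' / sqrt(49 + z'^2).
The Euler-Lagrange equation gives
    d/dθ( z' / sqrt(49 + z'^2) ) = 0,
so z' is constant. Integrating once:
    z(θ) = a θ + b,
a helix on the cylinder (a straight line when the cylinder is unrolled). The constants a, b are determined by the endpoint conditions.
With endpoint conditions z(0) = 1 and z(4π/3) = 13: from z(0) = b we get b = 1, and a·4π/3 + 1 = 13 gives a = 9/π, so
    z(θ) = (9/π) θ + 1.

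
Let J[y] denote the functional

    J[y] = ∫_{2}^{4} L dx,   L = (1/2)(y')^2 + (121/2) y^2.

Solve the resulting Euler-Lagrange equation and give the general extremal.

The Lagrangian is L = (1/2)(y')^2 + (121/2) y^2.
∂L/∂y = 121y.
∂L/∂y' = y'.
The Euler-Lagrange equation d/dx(∂L/∂y') − ∂L/∂y = 0 becomes:
    y'' - 121 y = 0
General solution: y(x) = A e^(11x) + B e^(-11x), where A and B are arbitrary constants fixed by the endpoint conditions.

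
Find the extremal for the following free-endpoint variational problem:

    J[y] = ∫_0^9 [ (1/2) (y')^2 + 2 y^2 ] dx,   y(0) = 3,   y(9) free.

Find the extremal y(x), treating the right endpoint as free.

The Lagrangian L = (1/2) (y')^2 + 2 y^2 gives
    ∂L/∂y = 4 y,   ∂L/∂y' = y'.
Euler-Lagrange: y'' − 4 y = 0.
With k = 2, the general solution is
    y(x) = A cosh(2 x) + B sinh(2 x).
Fixed left endpoint y(0) = 3 ⇒ A = 3.
The right endpoint x = 9 is free, so the natural (transversality) condition is ∂L/∂y' |_{x=9} = 0, i.e. y'(9) = 0.
Compute y'(x) = A k sinh(k x) + B k cosh(k x), so
    y'(9) = A k sinh(k·9) + B k cosh(k·9) = 0
    ⇒ B = −A tanh(k·9) = − 3 tanh(2·9).
Therefore the extremal is
    y(x) = 3 cosh(2 x) − 3 tanh(2·9) sinh(2 x).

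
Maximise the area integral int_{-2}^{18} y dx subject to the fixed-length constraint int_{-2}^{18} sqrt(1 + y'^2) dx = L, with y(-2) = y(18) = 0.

Set up the augmented Lagrangian using a multiplier λ for the length constraint:
    F(y, y') = y − λ sqrt(1 + y'^2).
F has no explicit x dependence, so the Beltrami identity yields a first integral
    F − y' ∂F/∂y' = C.
Compute ∂F/∂y' = −λ y' / sqrt(1 + y'^2). Then
    y − λ sqrt(1 + y'^2) + λ y'^2 / sqrt(1 + y'^2) = C
    ⇒  y − λ / sqrt(1 + y'^2) = C.
Solving for y' and integrating gives
    (x − a)^2 + (y − b)^2 = λ^2,
a circular arc of radius λ. The constants a, b are determined by the endpoint conditions y(-2) = y(18) = 0, and λ is fixed implicitly by the length constraint
    ∫_{-2}^{18} sqrt(1 + y'^2) dx = L.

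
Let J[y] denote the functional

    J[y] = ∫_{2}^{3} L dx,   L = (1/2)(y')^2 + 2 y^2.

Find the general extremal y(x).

The Lagrangian is L = (1/2)(y')^2 + 2 y^2.
∂L/∂y = 4y.
∂L/∂y' = y'.
The Euler-Lagrange equation d/dx(∂L/∂y') − ∂L/∂y = 0 becomes:
    y'' - 4 y = 0
General solution: y(x) = A e^(2x) + B e^(-2x), where A and B are arbitrary constants fixed by the endpoint conditions.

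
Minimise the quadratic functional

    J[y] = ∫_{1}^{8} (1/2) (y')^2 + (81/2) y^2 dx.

The Lagrangian is L = (1/2) (y')^2 + (81/2) y^2.
Compute ∂L/∂y = 81y, ∂L/∂y' = y'.
The Euler-Lagrange equation d/dx(∂L/∂y') − ∂L/∂y = 0 reduces to
    y'' − 81 y = 0.
Its general solution is
    y(x) = A e^(9x) + B e^(−9x),
with A, B fixed by the endpoint conditions.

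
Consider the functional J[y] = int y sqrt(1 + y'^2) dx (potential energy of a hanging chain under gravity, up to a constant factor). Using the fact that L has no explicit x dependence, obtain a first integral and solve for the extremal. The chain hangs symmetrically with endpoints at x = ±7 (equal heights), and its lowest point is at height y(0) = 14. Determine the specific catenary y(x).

The Lagrangian L(y, y') = y sqrt(1 + y'^2) has no explicit x dependence, so the Beltrami identity applies:
    L − y' ∂L/∂y' = C.
Compute ∂L/∂y' = y · y' / sqrt(1 + y'^2). Then
    L − y' ∂L/∂y'
    = y sqrt(1 + y'^2) − y · y'^2 / sqrt(1 + y'^2)
    = y (1 + y'^2 − y'^2) / sqrt(1 + y'^2)
    = y / sqrt(1 + y'^2) = C.
Squaring gives y^2 = C^2 (1 + y'^2), i.e.
    y'^2 = y^2 / C^2 − 1.
Separating variables,
    dy / sqrt(y^2 − C^2) = dx / C,
and integrating gives arccosh(y / C) = (x − a)/C, so
    y(x) = C cosh((x − a)/C),
the catenary. The constants C and a are fixed by the two endpoint conditions (and, for the hanging-chain problem, the length constraint selects C).
Now fit the given data. The endpoints x = ±7 are symmetric at equal height, so the catenary is even about its minimum: a = 0 and y(x) = C cosh(x/C). The lowest point is y(0) = C cosh(0) = C, and we are told y(0) = 14, so C = 14. Therefore
    y(x) = 14 cosh(x/14),
and at the endpoints
    y(±7) = 14 cosh(7/14).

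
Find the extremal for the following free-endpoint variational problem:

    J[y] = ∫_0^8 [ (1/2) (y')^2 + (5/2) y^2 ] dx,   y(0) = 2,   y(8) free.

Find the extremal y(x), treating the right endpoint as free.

The Lagrangian L = (1/2) (y')^2 + (5/2) y^2 gives
    ∂L/∂y = 5 y,   ∂L/∂y' = y'.
Euler-Lagrange: y'' − 5 y = 0.
With k = sqrt(5), the general solution is
    y(x) = A cosh(sqrt(5) x) + B sinh(sqrt(5) x).
Fixed left endpoint y(0) = 2 ⇒ A = 2.
The right endpoint x = 8 is free, so the natural (transversality) condition is ∂L/∂y' |_{x=8} = 0, i.e. y'(8) = 0.
Compute y'(x) = A k sinh(k x) + B k cosh(k x), so
    y'(8) = A k sinh(k·8) + B k cosh(k·8) = 0
    ⇒ B = −A tanh(k·8) = − 2 tanh(sqrt(5)·8).
Therefore the extremal is
    y(x) = 2 cosh(sqrt(5) x) − 2 tanh(sqrt(5)·8) sinh(sqrt(5) x).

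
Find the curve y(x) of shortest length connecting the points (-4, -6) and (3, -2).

Arc-length functional: J[y] = ∫ sqrt(1 + (y')^2) dx.
Lagrangian L = sqrt(1 + (y')^2) has no explicit y dependence, so ∂L/∂y = 0 and the Euler-Lagrange equation gives
    d/dx( y' / sqrt(1 + (y')^2) ) = 0  ⇒  y' / sqrt(1 + (y')^2) = const.
Hence y' is constant, so y(x) is affine.
Fitting the endpoints (-4, -6) and (3, -2):
    slope m = ((-2) − (-6)) / (3 − (-4)) = 4/7,
    intercept c = (-6) − m·(-4) = -26/7.
Extremal: y(x) = (4/7) x - 26/7.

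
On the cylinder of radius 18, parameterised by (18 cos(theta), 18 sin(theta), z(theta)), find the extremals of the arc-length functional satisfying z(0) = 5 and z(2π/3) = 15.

Parameterise the cylinder of radius R = 18 as
    r(θ) = (18 cos θ, 18 sin θ, z(θ)).
The arc-length element is
    ds = sqrt(324 + (dz/dθ)^2) dθ,
so the Lagrangian is L = sqrt(324 + z'^2).
L depends on z' only, not on z or θ, so ∂L/∂z = 0 and
    ∂L/∂z' = z' / sqrt(324 + z'^2).
The Euler-Lagrange equation gives
    d/dθ( z' / sqrt(324 + z'^2) ) = 0,
so z' is constant. Integrating once:
    z(θ) = a θ + b,
a helix on the cylinder (a straight line when the cylinder is unrolled). The constants a, b are determined by the endpoint conditions.
With endpoint conditions z(0) = 5 and z(2π/3) = 15: from z(0) = b we get b = 5, and a·2π/3 + 5 = 15 gives a = 15/π, so
    z(θ) = (15/π) θ + 5.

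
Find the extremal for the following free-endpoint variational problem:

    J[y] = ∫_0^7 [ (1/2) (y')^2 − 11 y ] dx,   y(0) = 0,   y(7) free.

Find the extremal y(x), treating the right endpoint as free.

The Lagrangian L = (1/2) (y')^2 − 11 y gives
    ∂L/∂y = −11,   ∂L/∂y' = y'.
Euler-Lagrange: d/dx(y') − (−11) = 0, i.e. y'' + 11 = 0, so
    y(x) = −(11/2) x^2 + C1 x + C2.
Fixed left endpoint y(0) = 0 ⇒ C2 = 0.
The right endpoint x = 7 is free, so the natural (transversality) condition is ∂L/∂y' |_{x=7} = 0, i.e. y'(7) = 0.
Compute y'(x) = −11 x + C1, so y'(7) = −77 + C1 = 0 ⇒ C1 = 77.
Therefore the extremal is
    y(x) = −(11/2) x^2 + 77 x.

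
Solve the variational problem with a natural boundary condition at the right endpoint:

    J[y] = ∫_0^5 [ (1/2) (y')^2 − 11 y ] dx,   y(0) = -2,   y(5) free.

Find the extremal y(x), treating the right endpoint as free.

The Lagrangian L = (1/2) (y')^2 − 11 y gives
    ∂L/∂y = −11,   ∂L/∂y' = y'.
Euler-Lagrange: d/dx(y') − (−11) = 0, i.e. y'' + 11 = 0, so
    y(x) = −(11/2) x^2 + C1 x + C2.
Fixed left endpoint y(0) = -2 ⇒ C2 = -2.
The right endpoint x = 5 is free, so the natural (transversality) condition is ∂L/∂y' |_{x=5} = 0, i.e. y'(5) = 0.
Compute y'(x) = −11 x + C1, so y'(5) = −55 + C1 = 0 ⇒ C1 = 55.
Therefore the extremal is
    y(x) = −(11/2) x^2 + 55 x − 2.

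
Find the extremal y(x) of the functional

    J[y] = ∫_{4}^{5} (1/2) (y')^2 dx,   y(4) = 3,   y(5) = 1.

The Lagrangian is L = (1/2) (y')^2.
Compute ∂L/∂y = 0, ∂L/∂y' = y'.
The Euler-Lagrange equation d/dx(∂L/∂y') − ∂L/∂y = 0 reduces to
    y'' = 0.
Its general solution is
    y(x) = A x + B,
with A, B fixed by the endpoint conditions.
Applying the endpoint conditions y(4) = 3 and y(5) = 1: solve A·4 + B = 3 and A·5 + B = 1. Subtracting gives A(5 − 4) = 1 − 3, so A = -2, and B = 3 − A·4 = 11. Therefore
    y(x) = -2 x + 11.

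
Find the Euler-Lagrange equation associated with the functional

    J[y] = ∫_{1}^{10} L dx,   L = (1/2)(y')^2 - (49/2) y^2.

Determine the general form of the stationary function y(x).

The Lagrangian is L = (1/2)(y')^2 - (49/2) y^2.
∂L/∂y = -49y.
∂L/∂y' = y'.
The Euler-Lagrange equation d/dx(∂L/∂y') − ∂L/∂y = 0 becomes:
    y'' + 49 y = 0
General solution: y(x) = A sin(7x) + B cos(7x), where A and B are arbitrary constants fixed by the endpoint conditions.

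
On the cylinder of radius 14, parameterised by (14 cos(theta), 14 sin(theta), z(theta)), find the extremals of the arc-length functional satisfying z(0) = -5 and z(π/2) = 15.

Parameterise the cylinder of radius R = 14 as
    r(θ) = (14 cos θ, 14 sin θ, z(θ)).
The arc-length element is
    ds = sqrt(196 + (dz/dθ)^2) dθ,
so the Lagrangian is L = sqrt(196 + z'^2).
L depends on z' only, not on z or θ, so ∂L/∂z = 0 and
    ∂L/∂z' = z' / sqrt(196 + z'^2).
The Euler-Lagrange equation gives
    d/dθ( z' / sqrt(196 + z'^2) ) = 0,
so z' is constant. Integrating once:
    z(θ) = a θ + b,
a helix on the cylinder (a straight line when the cylinder is unrolled). The constants a, b are determined by the endpoint conditions.
With endpoint conditions z(0) = -5 and z(π/2) = 15: from z(0) = b we get b = -5, and a·π/2 + -5 = 15 gives a = 40/π, so
    z(θ) = (40/π) θ − 5.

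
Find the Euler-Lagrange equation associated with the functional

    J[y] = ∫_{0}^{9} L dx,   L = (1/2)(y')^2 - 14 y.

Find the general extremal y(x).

The Lagrangian is L = (1/2)(y')^2 - 14 y.
∂L/∂y = -14.
∂L/∂y' = y'.
The Euler-Lagrange equation d/dx(∂L/∂y') − ∂L/∂y = 0 becomes:
    y'' + 14 = 0
General solution: y(x) = -7 x^2 + A x + B, where A and B are arbitrary constants fixed by the endpoint conditions.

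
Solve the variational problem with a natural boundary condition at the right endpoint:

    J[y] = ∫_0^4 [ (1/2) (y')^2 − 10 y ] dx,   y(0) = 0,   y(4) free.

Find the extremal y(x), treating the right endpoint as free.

The Lagrangian L = (1/2) (y')^2 − 10 y gives
    ∂L/∂y = −10,   ∂L/∂y' = y'.
Euler-Lagrange: d/dx(y') − (−10) = 0, i.e. y'' + 10 = 0, so
    y(x) = −(10/2) x^2 + C1 x + C2.
Fixed left endpoint y(0) = 0 ⇒ C2 = 0.
The right endpoint x = 4 is free, so the natural (transversality) condition is ∂L/∂y' |_{x=4} = 0, i.e. y'(4) = 0.
Compute y'(x) = −10 x + C1, so y'(4) = −40 + C1 = 0 ⇒ C1 = 40.
Therefore the extremal is
    y(x) = −5 x^2 + 40 x.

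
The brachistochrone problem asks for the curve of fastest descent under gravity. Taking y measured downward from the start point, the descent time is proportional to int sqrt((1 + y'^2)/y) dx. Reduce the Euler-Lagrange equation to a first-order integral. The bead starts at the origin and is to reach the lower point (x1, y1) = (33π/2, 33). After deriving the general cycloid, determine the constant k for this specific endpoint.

The Lagrangian L = sqrt((1 + y'^2) / y) has no explicit x dependence, so the Beltrami identity applies:
    L − y' ∂L/∂y' = C.
Compute ∂L/∂y' = y' / sqrt(y (1 + y'^2)).
Substitute:
    sqrt((1 + y'^2)/y) − y'·y' / sqrt(y (1 + y'^2))
    = (1 + y'^2) / sqrt(y (1 + y'^2)) − y'^2 / sqrt(y (1 + y'^2))
    = 1 / sqrt(y (1 + y'^2)) = C.
Squaring and rearranging gives the first integral
    y (1 + y'^2) = 1/C^2 =: k   (constant).
Solving this first-order ODE by the substitution
    y = (k/2)(1 − cos θ)
yields the cycloid parameterisation
    x(θ) = (k/2)(θ − sin θ),   y(θ) = (k/2)(1 − cos θ).
The constant k is fixed by the endpoint condition.
Now fit the given lower endpoint (x1, y1) = (33π/2, 33). At the bottom of the first arch (θ = π), the parametric equations give
    y(π) = (k/2)(1 − cos π) = k,
    x(π) = (k/2)(π − sin π) = kπ/2.
Matching y(π) = 33 gives k = 33, consistent with x(π) = 33π/2. Therefore the specific cycloid is
    x(θ) = (33/2)(θ − sin θ),   y(θ) = (33/2)(1 − cos θ).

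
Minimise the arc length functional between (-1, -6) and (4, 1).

Arc-length functional: J[y] = ∫ sqrt(1 + (y')^2) dx.
Lagrangian L = sqrt(1 + (y')^2) has no explicit y dependence, so ∂L/∂y = 0 and the Euler-Lagrange equation gives
    d/dx( y' / sqrt(1 + (y')^2) ) = 0  ⇒  y' / sqrt(1 + (y')^2) = const.
Hence y' is constant, so y(x) is affine.
Fitting the endpoints (-1, -6) and (4, 1):
    slope m = (1 − (-6)) / (4 − (-1)) = 7/5,
    intercept c = (-6) − m·(-1) = -23/5.
Extremal: y(x) = (7/5) x - 23/5.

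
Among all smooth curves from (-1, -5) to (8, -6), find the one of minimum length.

Arc-length functional: J[y] = ∫ sqrt(1 + (y')^2) dx.
Lagrangian L = sqrt(1 + (y')^2) has no explicit y dependence, so ∂L/∂y = 0 and the Euler-Lagrange equation gives
    d/dx( y' / sqrt(1 + (y')^2) ) = 0  ⇒  y' / sqrt(1 + (y')^2) = const.
Hence y' is constant, so y(x) is affine.
Fitting the endpoints (-1, -5) and (8, -6):
    slope m = ((-6) − (-5)) / (8 − (-1)) = -1/9,
    intercept c = (-5) − m·(-1) = -46/9.
Extremal: y(x) = (-1/9) x - 46/9.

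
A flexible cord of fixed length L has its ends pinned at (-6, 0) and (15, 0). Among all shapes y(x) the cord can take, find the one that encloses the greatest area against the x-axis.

Set up the augmented Lagrangian using a multiplier λ for the length constraint:
    F(y, y') = y − λ sqrt(1 + y'^2).
F has no explicit x dependence, so the Beltrami identity yields a first integral
    F − y' ∂F/∂y' = C.
Compute ∂F/∂y' = −λ y' / sqrt(1 + y'^2). Then
    y − λ sqrt(1 + y'^2) + λ y'^2 / sqrt(1 + y'^2) = C
    ⇒  y − λ / sqrt(1 + y'^2) = C.
Solving for y' and integrating gives
    (x − a)^2 + (y − b)^2 = λ^2,
a circular arc of radius λ. The constants a, b are determined by the endpoint conditions y(-6) = y(15) = 0, and λ is fixed implicitly by the length constraint
    ∫_{-6}^{15} sqrt(1 + y'^2) dx = L.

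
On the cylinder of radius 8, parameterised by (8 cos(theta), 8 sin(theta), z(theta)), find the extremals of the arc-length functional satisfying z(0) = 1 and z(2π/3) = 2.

Parameterise the cylinder of radius R = 8 as
    r(θ) = (8 cos θ, 8 sin θ, z(θ)).
The arc-length element is
    ds = sqrt(64 + (dz/dθ)^2) dθ,
so the Lagrangian is L = sqrt(64 + z'^2).
L depends on z' only, not on z or θ, so ∂L/∂z = 0 and
    ∂L/∂z' = z' / sqrt(64 + z'^2).
The Euler-Lagrange equation gives
    d/dθ( z' / sqrt(64 + z'^2) ) = 0,
so z' is constant. Integrating once:
    z(θ) = a θ + b,
a helix on the cylinder (a straight line when the cylinder is unrolled). The constants a, b are determined by the endpoint conditions.
With endpoint conditions z(0) = 1 and z(2π/3) = 2: from z(0) = b we get b = 1, and a·2π/3 + 1 = 2 gives a = 3/(2π), so
    z(θ) = (3/(2π)) θ + 1.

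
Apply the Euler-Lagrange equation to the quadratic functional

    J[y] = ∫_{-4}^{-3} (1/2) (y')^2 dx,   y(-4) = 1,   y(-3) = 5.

The Lagrangian is L = (1/2) (y')^2.
Compute ∂L/∂y = 0, ∂L/∂y' = y'.
The Euler-Lagrange equation d/dx(∂L/∂y') − ∂L/∂y = 0 reduces to
    y'' = 0.
Its general solution is
    y(x) = A x + B,
with A, B fixed by the endpoint conditions.
Applying the endpoint conditions y(-4) = 1 and y(-3) = 5: solve A·-4 + B = 1 and A·-3 + B = 5. Subtracting gives A(-3 − -4) = 5 − 1, so A = 4, and B = 1 − A·-4 = 17. Therefore
    y(x) = 4 x + 17.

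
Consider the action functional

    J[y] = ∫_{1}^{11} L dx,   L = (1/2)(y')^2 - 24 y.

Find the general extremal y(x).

The Lagrangian is L = (1/2)(y')^2 - 24 y.
∂L/∂y = -24.
∂L/∂y' = y'.
The Euler-Lagrange equation d/dx(∂L/∂y') − ∂L/∂y = 0 becomes:
    y'' + 24 = 0
General solution: y(x) = -12 x^2 + A x + B, where A and B are arbitrary constants fixed by the endpoint conditions.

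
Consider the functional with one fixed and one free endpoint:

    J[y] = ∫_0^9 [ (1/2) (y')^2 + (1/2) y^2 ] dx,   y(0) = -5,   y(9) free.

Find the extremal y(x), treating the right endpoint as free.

The Lagrangian L = (1/2) (y')^2 + (1/2) y^2 gives
    ∂L/∂y = 1 y,   ∂L/∂y' = y'.
Euler-Lagrange: y'' − y = 0.
With k = 1, the general solution is
    y(x) = A cosh(x) + B sinh(x).
Fixed left endpoint y(0) = -5 ⇒ A = -5.
The right endpoint x = 9 is free, so the natural (transversality) condition is ∂L/∂y' |_{x=9} = 0, i.e. y'(9) = 0.
Compute y'(x) = A k sinh(k x) + B k cosh(k x), so
    y'(9) = A k sinh(k·9) + B k cosh(k·9) = 0
    ⇒ B = −A tanh(k·9) = 5 tanh(1·9).
Therefore the extremal is
    y(x) = −5 cosh(1 x) + 5 tanh(1·9) sinh(1 x).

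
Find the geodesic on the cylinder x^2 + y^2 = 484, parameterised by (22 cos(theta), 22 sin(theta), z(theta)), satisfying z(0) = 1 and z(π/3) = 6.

Parameterise the cylinder of radius R = 22 as
    r(θ) = (22 cos θ, 22 sin θ, z(θ)).
The arc-length element is
    ds = sqrt(484 + (dz/dθ)^2) dθ,
so the Lagrangian is L = sqrt(484 + z'^2).
L depends on z' only, not on z or θ, so ∂L/∂z = 0 and
    ∂L/∂z' = z' / sqrt(484 + z'^2).
The Euler-Lagrange equation gives
    d/dθ( z' / sqrt(484 + z'^2) ) = 0,
so z' is constant. Integrating once:
    z(θ) = a θ + b,
a helix on the cylinder (a straight line when the cylinder is unrolled). The constants a, b are determined by the endpoint conditions.
With endpoint conditions z(0) = 1 and z(π/3) = 6: from z(0) = b we get b = 1, and a·π/3 + 1 = 6 gives a = 15/π, so
    z(θ) = (15/π) θ + 1.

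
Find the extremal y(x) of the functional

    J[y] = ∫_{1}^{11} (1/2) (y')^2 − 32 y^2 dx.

The Lagrangian is L = (1/2) (y')^2 − 32 y^2.
Compute ∂L/∂y = -64y, ∂L/∂y' = y'.
The Euler-Lagrange equation d/dx(∂L/∂y') − ∂L/∂y = 0 reduces to
    y'' + 64 y = 0.
Its general solution is
    y(x) = A sin(8x) + B cos(8x),
with A, B fixed by the endpoint conditions.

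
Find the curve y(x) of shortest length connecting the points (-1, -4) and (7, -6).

Arc-length functional: J[y] = ∫ sqrt(1 + (y')^2) dx.
Lagrangian L = sqrt(1 + (y')^2) has no explicit y dependence, so ∂L/∂y = 0 and the Euler-Lagrange equation gives
    d/dx( y' / sqrt(1 + (y')^2) ) = 0  ⇒  y' / sqrt(1 + (y')^2) = const.
Hence y' is constant, so y(x) is affine.
Fitting the endpoints (-1, -4) and (7, -6):
    slope m = ((-6) − (-4)) / (7 − (-1)) = -1/4,
    intercept c = (-4) − m·(-1) = -17/4.
Extremal: y(x) = (-1/4) x - 17/4.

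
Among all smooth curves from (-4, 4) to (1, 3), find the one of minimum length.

Arc-length functional: J[y] = ∫ sqrt(1 + (y')^2) dx.
Lagrangian L = sqrt(1 + (y')^2) has no explicit y dependence, so ∂L/∂y = 0 and the Euler-Lagrange equation gives
    d/dx( y' / sqrt(1 + (y')^2) ) = 0  ⇒  y' / sqrt(1 + (y')^2) = const.
Hence y' is constant, so y(x) is affine.
Fitting the endpoints (-4, 4) and (1, 3):
    slope m = (3 − 4) / (1 − (-4)) = -1/5,
    intercept c = 4 − m·(-4) = 16/5.
Extremal: y(x) = (-1/5) x + 16/5.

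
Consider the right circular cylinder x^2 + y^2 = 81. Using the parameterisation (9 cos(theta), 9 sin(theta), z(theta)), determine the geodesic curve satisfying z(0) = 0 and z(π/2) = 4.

Parameterise the cylinder of radius R = 9 as
    r(θ) = (9 cos θ, 9 sin θ, z(θ)).
The arc-length element is
    ds = sqrt(81 + (dz/dθ)^2) dθ,
so the Lagrangian is L = sqrt(81 + z'^2).
L depends on z' only, not on z or θ, so ∂L/∂z = 0 and
    ∂L/∂z' = z' / sqrt(81 + z'^2).
The Euler-Lagrange equation gives
    d/dθ( z' / sqrt(81 + z'^2) ) = 0,
so z' is constant. Integrating once:
    z(θ) = a θ + b,
a helix on the cylinder (a straight line when the cylinder is unrolled). The constants a, b are determined by the endpoint conditions.
With endpoint conditions z(0) = 0 and z(π/2) = 4: from z(0) = b we get b = 0, and a·π/2 + 0 = 4 gives a = 8/π, so
    z(θ) = (8/π) θ.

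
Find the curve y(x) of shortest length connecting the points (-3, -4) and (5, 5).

Arc-length functional: J[y] = ∫ sqrt(1 + (y')^2) dx.
Lagrangian L = sqrt(1 + (y')^2) has no explicit y dependence, so ∂L/∂y = 0 and the Euler-Lagrange equation gives
    d/dx( y' / sqrt(1 + (y')^2) ) = 0  ⇒  y' / sqrt(1 + (y')^2) = const.
Hence y' is constant, so y(x) is affine.
Fitting the endpoints (-3, -4) and (5, 5):
    slope m = (5 − (-4)) / (5 − (-3)) = 9/8,
    intercept c = (-4) − m·(-3) = -5/8.
Extremal: y(x) = (9/8) x - 5/8.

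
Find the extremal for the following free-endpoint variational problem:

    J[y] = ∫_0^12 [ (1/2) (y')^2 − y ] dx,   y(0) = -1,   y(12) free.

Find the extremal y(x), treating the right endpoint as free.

The Lagrangian L = (1/2) (y')^2 − y gives
    ∂L/∂y = −1,   ∂L/∂y' = y'.
Euler-Lagrange: d/dx(y') − (−1) = 0, i.e. y'' + 1 = 0, so
    y(x) = −(1/2) x^2 + C1 x + C2.
Fixed left endpoint y(0) = -1 ⇒ C2 = -1.
The right endpoint x = 12 is free, so the natural (transversality) condition is ∂L/∂y' |_{x=12} = 0, i.e. y'(12) = 0.
Compute y'(x) = −1 x + C1, so y'(12) = −12 + C1 = 0 ⇒ C1 = 12.
Therefore the extremal is
    y(x) = −x^2/2 + 12 x − 1.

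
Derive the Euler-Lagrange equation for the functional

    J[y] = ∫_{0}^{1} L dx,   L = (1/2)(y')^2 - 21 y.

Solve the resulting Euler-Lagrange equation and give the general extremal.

The Lagrangian is L = (1/2)(y')^2 - 21 y.
∂L/∂y = -21.
∂L/∂y' = y'.
The Euler-Lagrange equation d/dx(∂L/∂y') − ∂L/∂y = 0 becomes:
    y'' + 21 = 0
General solution: y(x) = -(21/2) x^2 + A x + B, where A and B are arbitrary constants fixed by the endpoint conditions.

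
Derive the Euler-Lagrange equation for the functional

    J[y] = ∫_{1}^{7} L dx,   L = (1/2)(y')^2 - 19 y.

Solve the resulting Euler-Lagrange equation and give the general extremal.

The Lagrangian is L = (1/2)(y')^2 - 19 y.
∂L/∂y = -19.
∂L/∂y' = y'.
The Euler-Lagrange equation d/dx(∂L/∂y') − ∂L/∂y = 0 becomes:
    y'' + 19 = 0
General solution: y(x) = -(19/2) x^2 + A x + B, where A and B are arbitrary constants fixed by the endpoint conditions.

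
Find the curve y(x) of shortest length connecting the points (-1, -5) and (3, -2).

Arc-length functional: J[y] = ∫ sqrt(1 + (y')^2) dx.
Lagrangian L = sqrt(1 + (y')^2) has no explicit y dependence, so ∂L/∂y = 0 and the Euler-Lagrange equation gives
    d/dx( y' / sqrt(1 + (y')^2) ) = 0  ⇒  y' / sqrt(1 + (y')^2) = const.
Hence y' is constant, so y(x) is affine.
Fitting the endpoints (-1, -5) and (3, -2):
    slope m = ((-2) − (-5)) / (3 − (-1)) = 3/4,
    intercept c = (-5) − m·(-1) = -17/4.
Extremal: y(x) = (3/4) x - 17/4.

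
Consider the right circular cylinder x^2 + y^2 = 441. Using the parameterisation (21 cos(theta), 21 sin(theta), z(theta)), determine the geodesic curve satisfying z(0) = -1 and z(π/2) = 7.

Parameterise the cylinder of radius R = 21 as
    r(θ) = (21 cos θ, 21 sin θ, z(θ)).
The arc-length element is
    ds = sqrt(441 + (dz/dθ)^2) dθ,
so the Lagrangian is L = sqrt(441 + z'^2).
L depends on z' only, not on z or θ, so ∂L/∂z = 0 and
    ∂L/∂z' = z' / sqrt(441 + z'^2).
The Euler-Lagrange equation gives
    d/dθ( z' / sqrt(441 + z'^2) ) = 0,
so z' is constant. Integrating once:
    z(θ) = a θ + b,
a helix on the cylinder (a straight line when the cylinder is unrolled). The constants a, b are determined by the endpoint conditions.
With endpoint conditions z(0) = -1 and z(π/2) = 7: from z(0) = b we get b = -1, and a·π/2 + -1 = 7 gives a = 16/π, so
    z(θ) = (16/π) θ − 1.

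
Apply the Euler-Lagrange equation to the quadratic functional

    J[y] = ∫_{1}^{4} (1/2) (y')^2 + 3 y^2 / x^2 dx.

The Lagrangian is L = (1/2) (y')^2 + 3 y^2 / x^2.
Compute ∂L/∂y = 6y/x^2, ∂L/∂y' = y'.
The Euler-Lagrange equation d/dx(∂L/∂y') − ∂L/∂y = 0 reduces to
    y'' − 6/x^2 · y = 0  (x > 0).
Its general solution is
    y(x) = A x^3 + B x^(-2),
with A, B fixed by the endpoint conditions.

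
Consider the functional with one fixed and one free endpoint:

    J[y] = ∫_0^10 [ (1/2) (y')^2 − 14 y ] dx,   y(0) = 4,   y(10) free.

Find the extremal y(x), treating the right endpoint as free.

The Lagrangian L = (1/2) (y')^2 − 14 y gives
    ∂L/∂y = −14,   ∂L/∂y' = y'.
Euler-Lagrange: d/dx(y') − (−14) = 0, i.e. y'' + 14 = 0, so
    y(x) = −(14/2) x^2 + C1 x + C2.
Fixed left endpoint y(0) = 4 ⇒ C2 = 4.
The right endpoint x = 10 is free, so the natural (transversality) condition is ∂L/∂y' |_{x=10} = 0, i.e. y'(10) = 0.
Compute y'(x) = −14 x + C1, so y'(10) = −140 + C1 = 0 ⇒ C1 = 140.
Therefore the extremal is
    y(x) = −7 x^2 + 140 x + 4.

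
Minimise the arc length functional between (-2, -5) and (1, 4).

Arc-length functional: J[y] = ∫ sqrt(1 + (y')^2) dx.
Lagrangian L = sqrt(1 + (y')^2) has no explicit y dependence, so ∂L/∂y = 0 and the Euler-Lagrange equation gives
    d/dx( y' / sqrt(1 + (y')^2) ) = 0  ⇒  y' / sqrt(1 + (y')^2) = const.
Hence y' is constant, so y(x) is affine.
Fitting the endpoints (-2, -5) and (1, 4):
    slope m = (4 − (-5)) / (1 − (-2)) = 3,
    intercept c = (-5) − m·(-2) = 1.
Extremal: y(x) = 3 x + 1.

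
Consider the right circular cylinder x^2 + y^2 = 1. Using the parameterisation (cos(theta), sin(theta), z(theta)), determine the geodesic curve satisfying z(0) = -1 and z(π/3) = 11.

Parameterise the cylinder of radius R = 1 as
    r(θ) = (cos θ, sin θ, z(θ)).
The arc-length element is
    ds = sqrt(1 + (dz/dθ)^2) dθ,
so the Lagrangian is L = sqrt(1 + z'^2).
L depends on z' only, not on z or θ, so ∂L/∂z = 0 and
    ∂L/∂z' = z' / sqrt(1 + z'^2).
The Euler-Lagrange equation gives
    d/dθ( z' / sqrt(1 + z'^2) ) = 0,
so z' is constant. Integrating once:
    z(θ) = a θ + b,
a helix on the cylinder (a straight line when the cylinder is unrolled). The constants a, b are determined by the endpoint conditions.
With endpoint conditions z(0) = -1 and z(π/3) = 11: from z(0) = b we get b = -1, and a·π/3 + -1 = 11 gives a = 36/π, so
    z(θ) = (36/π) θ − 1.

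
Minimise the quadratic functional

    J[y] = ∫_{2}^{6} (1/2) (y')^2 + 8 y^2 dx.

The Lagrangian is L = (1/2) (y')^2 + 8 y^2.
Compute ∂L/∂y = 16y, ∂L/∂y' = y'.
The Euler-Lagrange equation d/dx(∂L/∂y') − ∂L/∂y = 0 reduces to
    y'' − 16 y = 0.
Its general solution is
    y(x) = A e^(4x) + B e^(−4x),
with A, B fixed by the endpoint conditions.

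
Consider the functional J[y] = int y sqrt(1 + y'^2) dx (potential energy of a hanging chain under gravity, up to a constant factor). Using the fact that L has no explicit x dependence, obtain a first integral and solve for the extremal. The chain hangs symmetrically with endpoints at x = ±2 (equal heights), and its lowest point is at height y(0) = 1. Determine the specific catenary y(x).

The Lagrangian L(y, y') = y sqrt(1 + y'^2) has no explicit x dependence, so the Beltrami identity applies:
    L − y' ∂L/∂y' = C.
Compute ∂L/∂y' = y · y' / sqrt(1 + y'^2). Then
    L − y' ∂L/∂y'
    = y sqrt(1 + y'^2) − y · y'^2 / sqrt(1 + y'^2)
    = y (1 + y'^2 − y'^2) / sqrt(1 + y'^2)
    = y / sqrt(1 + y'^2) = C.
Squaring gives y^2 = C^2 (1 + y'^2), i.e.
    y'^2 = y^2 / C^2 − 1.
Separating variables,
    dy / sqrt(y^2 − C^2) = dx / C,
and integrating gives arccosh(y / C) = (x − a)/C, so
    y(x) = C cosh((x − a)/C),
the catenary. The constants C and a are fixed by the two endpoint conditions (and, for the hanging-chain problem, the length constraint selects C).
Now fit the given data. The endpoints x = ±2 are symmetric at equal height, so the catenary is even about its minimum: a = 0 and y(x) = C cosh(x/C). The lowest point is y(0) = C cosh(0) = C, and we are told y(0) = 1, so C = 1. Therefore
    y(x) = cosh(x),
and at the endpoints
    y(±2) = cosh(2).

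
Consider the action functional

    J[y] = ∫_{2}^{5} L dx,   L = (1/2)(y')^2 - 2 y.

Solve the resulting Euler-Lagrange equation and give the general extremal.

The Lagrangian is L = (1/2)(y')^2 - 2 y.
∂L/∂y = -2.
∂L/∂y' = y'.
The Euler-Lagrange equation d/dx(∂L/∂y') − ∂L/∂y = 0 becomes:
    y'' + 2 = 0
General solution: y(x) = -x^2 + A x + B, where A and B are arbitrary constants fixed by the endpoint conditions.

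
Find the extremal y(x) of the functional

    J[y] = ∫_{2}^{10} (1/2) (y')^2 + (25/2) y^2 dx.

The Lagrangian is L = (1/2) (y')^2 + (25/2) y^2.
Compute ∂L/∂y = 25y, ∂L/∂y' = y'.
The Euler-Lagrange equation d/dx(∂L/∂y') − ∂L/∂y = 0 reduces to
    y'' − 25 y = 0.
Its general solution is
    y(x) = A e^(5x) + B e^(−5x),
with A, B fixed by the endpoint conditions.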